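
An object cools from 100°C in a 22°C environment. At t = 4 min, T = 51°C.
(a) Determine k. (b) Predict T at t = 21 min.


Newton's law: T(t) = T_a + (T₀ - T_a)e^(-kt).
(a) Use T(4) = 51: (51 - 22)/(100 - 22) = e^(-k·4), so k = -ln(0.372)/4 ≈ 0.2474.
(b) Apply k to t = 21: T(21) = 22 + (78)e^(-5.194) ≈ 22.4°C.


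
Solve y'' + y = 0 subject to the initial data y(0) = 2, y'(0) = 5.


Characteristic roots of r² + 1 = 0 are ±1i, so y = C₁cos(x) + C₂sin(x).
Apply y(0) = 2: C₁ = 2. Differentiate and apply y'(0) = 5: 1·C₂ = 5, so C₂ = 5.
Particular solution: y = 2cos(x) + 5sin(x).


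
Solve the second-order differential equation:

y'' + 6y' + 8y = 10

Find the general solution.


Characteristic roots of r² + 6r + 8 = 0 are -2, -4.
y_h = C₁e^(-2x) + C₂e^(-4x).
Constant forcing; try y_p = A. Then 8A = 10 ⇒ A = 5/4.
General solution: y = C₁e^(-2x) + C₂e^(-4x) + 5/4.


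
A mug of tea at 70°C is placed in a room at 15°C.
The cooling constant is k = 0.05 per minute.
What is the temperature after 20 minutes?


Newton's law: dT/dt = -k(T - T_a) has solution T(t) = T_a + (T₀ - T_a)e^(-kt).
Plug in T_a = 15, T₀ = 70, k = 0.05, t = 20: T(20) = 15 + (55)e^(-1.00) ≈ 35.2°C.


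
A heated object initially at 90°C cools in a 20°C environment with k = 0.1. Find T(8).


Newton's law: dT/dt = -k(T - T_a) has solution T(t) = T_a + (T₀ - T_a)e^(-kt).
Plug in T_a = 20, T₀ = 90, k = 0.1, t = 8: T(8) = 20 + (70)e^(-0.80) ≈ 51.5°C.


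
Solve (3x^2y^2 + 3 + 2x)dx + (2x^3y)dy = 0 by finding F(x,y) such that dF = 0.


Check exactness: ∂M/∂y = 6x^2y and ∂N/∂x = 6x^2y; equal, so the equation is exact.
Integrate M with respect to x (treating y as constant): ∫M dx = x^3y^2 + 3x + x^2 + h(y).
Differentiate w.r.t. y and set equal to N: all terms match, so h'(y) = 0 and h is a constant absorbed into C.
General solution: x^3y^2 + 3x + x^2 = C.


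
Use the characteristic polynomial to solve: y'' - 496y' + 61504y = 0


Characteristic equation: r² - 496r + 61504 = 0, i.e. (r - 248)² = 0.
Repeated root r = 248; include an x factor for the second linearly independent solution.
General solution: y = (C₁ + C₂x)e^(248x).


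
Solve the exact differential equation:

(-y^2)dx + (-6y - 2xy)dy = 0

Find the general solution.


Check exactness: ∂M/∂y = -2y and ∂N/∂x = -2y; equal, so the equation is exact.
Integrate M with respect to x (treating y as constant): ∫M dx = -xy^2 + h(y).
Differentiate w.r.t. y and set equal to N: the x-dependent terms already match, leaving h'(y) = -6y. Integrate: h(y) = -3y^2.
So F(x,y) = -3y^2 - xy^2.
General solution: -3y^2 - xy^2 = C.


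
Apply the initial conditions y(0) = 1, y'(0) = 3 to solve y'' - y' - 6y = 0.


Characteristic roots of r² - r - 6 = 0 are -2, 3.
General solution y = c₁ e^(-2x) + c₂ e^(3x).
Apply y(0) = 1: c₁ + c₂ = 1. Apply y'(0) = 3: -2 c₁ + 3 c₂ = 3.
Solve: c₁ = 0, c₂ = 1.
Particular solution: y = 0e^(-2x) + e^(3x).


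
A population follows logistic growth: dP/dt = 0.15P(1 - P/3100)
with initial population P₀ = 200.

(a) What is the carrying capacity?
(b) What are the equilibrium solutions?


Logistic ODE dP/dt = 0.15P(1 - P/3100) has equilibria where dP/dt = 0, i.e. P = 0 or P = 3100.
The coefficient (1 - P/K) = 0 when P = K, identifying K = 3100 as the carrying capacity.
(a) K = 3100; (b) equilibria P = 0 and P = 3100.


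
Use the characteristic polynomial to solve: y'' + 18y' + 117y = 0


Characteristic equation: r² + 18r + 117 = 0.
Discriminant is negative; roots r = -9 ± 6i (complex conjugate pair).
General solution uses e^(α x)(C₁ cos(β x) + C₂ sin(β x)): y = e^(-9x)(C₁cos(6x) + C₂sin(6x)).


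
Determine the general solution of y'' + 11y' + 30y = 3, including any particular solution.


Characteristic roots of r² + 11r + 30 = 0 are -5, -6.
y_h = C₁e^(-5x) + C₂e^(-6x).
Constant forcing; try y_p = A. Then 30A = 3 ⇒ A = 1/10.
General solution: y = C₁e^(-5x) + C₂e^(-6x) + 1/10.


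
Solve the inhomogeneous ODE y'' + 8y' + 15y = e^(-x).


Characteristic roots of r² + 8r + 15 = 0 are -5, -3.
y_h = C₁e^(-5x) + C₂e^(-3x).
Forcing exponent -1 is not a characteristic root; try y_p = Ae^(-x).
Substitute: A·(1 + (8)·-1 + (15)) = A·8 = 1, so A = 1/8.
General solution: y = C₁e^(-5x) + C₂e^(-3x) + (1/8)e^(-x).


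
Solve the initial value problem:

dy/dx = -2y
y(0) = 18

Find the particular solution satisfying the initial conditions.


General solution of y' = -2y is y = Ce^(-2x).
Apply y(0) = 18: C = 18.
Particular solution: y = 18e^(-2x).


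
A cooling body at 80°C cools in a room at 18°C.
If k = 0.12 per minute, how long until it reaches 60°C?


From T(t) = T_a + (T₀ - T_a)e^(-kt), set T(t) = 60:
(60 - 18) / (80 - 18) = e^(-0.12t), so t = -ln(0.677)/0.12 ≈ 3.2 minutes.


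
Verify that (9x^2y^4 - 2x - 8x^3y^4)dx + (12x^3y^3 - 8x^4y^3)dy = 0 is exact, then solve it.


Check exactness: ∂M/∂y = 36x^2y^3 - 32x^3y^3 and ∂N/∂x = 36x^2y^3 - 32x^3y^3; equal, so the equation is exact.
Integrate M with respect to x (treating y as constant): ∫M dx = 3x^3y^4 - x^2 - 2x^4y^4 + h(y).
Differentiate w.r.t. y and set equal to N: all terms match, so h'(y) = 0 and h is a constant absorbed into C.
General solution: 3x^3y^4 - x^2 - 2x^4y^4 = C.


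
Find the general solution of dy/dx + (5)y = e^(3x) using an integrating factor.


P(x) = 5 ⇒ μ = e^(5x).
(μ y)' = e^(8x) ⇒ μ y = e^(8x)/8 + C.
Divide by μ: y = (1/8)e^(3x) + Ce^(-5x).


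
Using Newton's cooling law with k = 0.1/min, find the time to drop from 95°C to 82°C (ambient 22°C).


From T(t) = T_a + (T₀ - T_a)e^(-kt), set T(t) = 82:
(82 - 22) / (95 - 22) = e^(-0.1t), so t = -ln(0.822)/0.1 ≈ 2.0 minutes.


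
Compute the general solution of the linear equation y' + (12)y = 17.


P(x) = 12, Q(x) = 17; integrating factor μ = e^(12x).
(μ y)' = 17e^(12x) ⇒ μ y = (17/12)e^(12x) + C.
Divide by μ: y = 17/12 + Ce^(-12x).


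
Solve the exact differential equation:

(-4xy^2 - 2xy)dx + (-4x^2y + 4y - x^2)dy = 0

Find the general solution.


Check exactness: ∂M/∂y = -8xy - 2x and ∂N/∂x = -8xy - 2x; equal, so the equation is exact.
Integrate M with respect to x (treating y as constant): ∫M dx = -2x^2y^2 - x^2y + h(y).
Differentiate w.r.t. y and set equal to N: the x-dependent terms already match, leaving h'(y) = 4y. Integrate: h(y) = 2y^2.
So F(x,y) = -2x^2y^2 + 2y^2 - x^2y.
General solution: -2x^2y^2 + 2y^2 - x^2y = C.


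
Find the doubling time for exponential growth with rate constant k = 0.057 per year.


Exponential growth: P(t) = P₀ e^(0.057t). Set P(t)/P₀ = 2: e^(0.057t) = 2.
Solve: t = ln(2)/0.057 ≈ 12.16 years.


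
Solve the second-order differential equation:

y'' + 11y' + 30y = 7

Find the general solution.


Characteristic roots of r² + 11r + 30 = 0 are -5, -6.
y_h = C₁e^(-5x) + C₂e^(-6x).
Constant forcing; try y_p = A. Then 30A = 7 ⇒ A = 7/30.
General solution: y = C₁e^(-5x) + C₂e^(-6x) + 7/30.


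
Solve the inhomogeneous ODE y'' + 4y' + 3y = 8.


Characteristic roots of r² + 4r + 3 = 0 are -1, -3.
y_h = C₁e^(-x) + C₂e^(-3x).
Constant forcing; try y_p = A. Then 3A = 8 ⇒ A = 8/3.
General solution: y = C₁e^(-x) + C₂e^(-3x) + 8/3.


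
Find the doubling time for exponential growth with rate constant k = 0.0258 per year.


Exponential growth: P(t) = P₀ e^(0.0258t). Set P(t)/P₀ = 2: e^(0.0258t) = 2.
Solve: t = ln(2)/0.0258 ≈ 26.87 years.


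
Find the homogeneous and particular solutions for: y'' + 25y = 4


Homogeneous part: r² + 25 = 0 ⇒ r = ±5i, so y_h = C₁cos(5x) + C₂sin(5x).
Try constant y_p = A; plug in: 25A = 4 ⇒ A = 4/25.
General solution: y = C₁cos(5x) + C₂sin(5x) + 4/25.


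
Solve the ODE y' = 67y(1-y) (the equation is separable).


Separate: dy/[y(1-y)] = 67 dx.
Partial fractions: 1/[y(1-y)] = 1/y + 1/(1-y).
Integrate: ln|y/(1-y)| = 67x + C₀.
Solve for y: y = 1/(1 + Ce^(-67x)).


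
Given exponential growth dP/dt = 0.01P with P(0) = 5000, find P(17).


The ODE dP/dt = 0.01P has solution P(t) = P(0)e^(0.01t).
Substitute P(0) = 5000 and t = 17: P(17) = 5000 e^(0.17) ≈ 5927.


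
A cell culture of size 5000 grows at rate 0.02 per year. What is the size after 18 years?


The ODE dP/dt = 0.02P has solution P(t) = P(0)e^(0.02t).
Substitute P(0) = 5000 and t = 18: P(18) = 5000 e^(0.36) ≈ 7167.


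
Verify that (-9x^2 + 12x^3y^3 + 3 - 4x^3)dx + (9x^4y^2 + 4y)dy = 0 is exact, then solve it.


Check exactness: ∂M/∂y = 36x^3y^2 and ∂N/∂x = 36x^3y^2; equal, so the equation is exact.
Integrate M with respect to x (treating y as constant): ∫M dx = -3x^3 + 3x^4y^3 + 3x - x^4 + h(y).
Differentiate w.r.t. y and set equal to N: the x-dependent terms already match, leaving h'(y) = 4y. Integrate: h(y) = 2y^2.
So F(x,y) = -3x^3 + 3x^4y^3 + 3x - x^4 + 2y^2.
General solution: -3x^3 + 3x^4y^3 + 3x - x^4 + 2y^2 = C.


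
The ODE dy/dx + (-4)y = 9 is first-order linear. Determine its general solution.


P(x) = -4 ⇒ μ = e^(-4x).
(μ y)' = 9e^(-4x) ⇒ μ y = -(9/4)e^(-4x) + C.
Divide by μ: y = -9/4 + Ce^(4x).


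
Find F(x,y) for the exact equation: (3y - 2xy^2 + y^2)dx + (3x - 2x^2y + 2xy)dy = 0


Check exactness: ∂M/∂y = 3 - 4xy + 2y and ∂N/∂x = 3 - 4xy + 2y; equal, so the equation is exact.
Integrate M with respect to x (treating y as constant): ∫M dx = 3xy - x^2y^2 + xy^2 + h(y).
Differentiate w.r.t. y and set equal to N: all terms match, so h'(y) = 0 and h is a constant absorbed into C.
General solution: 3xy - x^2y^2 + xy^2 = C.


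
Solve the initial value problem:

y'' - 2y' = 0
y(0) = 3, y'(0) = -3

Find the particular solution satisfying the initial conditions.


Characteristic roots of r² - 2r = 0 are 2, 0.
General solution y = c₁ e^(2x) + c₂.
Apply y(0) = 3: c₁ + c₂ = 3. Apply y'(0) = -3: 2 c₁ + 0 c₂ = -3.
Solve: c₁ = -3/2, c₂ = 9/2.
Particular solution: y = -(3/2)e^(2x) + 9/2.


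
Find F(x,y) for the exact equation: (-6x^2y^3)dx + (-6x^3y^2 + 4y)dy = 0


Check exactness: ∂M/∂y = -18x^2y^2 and ∂N/∂x = -18x^2y^2; equal, so the equation is exact.
Integrate M with respect to x (treating y as constant): ∫M dx = -2x^3y^3 + h(y).
Differentiate w.r.t. y and set equal to N: the x-dependent terms already match, leaving h'(y) = 4y. Integrate: h(y) = 2y^2.
So F(x,y) = -2x^3y^3 + 2y^2.
General solution: -2x^3y^3 + 2y^2 = C.


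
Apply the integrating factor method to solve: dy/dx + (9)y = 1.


P(x) = 9, Q(x) = 1; integrating factor μ = e^(9x).
(μ y)' = e^(9x) ⇒ μ y = (1/9)e^(9x) + C.
Divide by μ: y = 1/9 + Ce^(-9x).


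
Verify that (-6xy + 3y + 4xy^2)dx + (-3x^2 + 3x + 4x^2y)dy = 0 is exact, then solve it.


Check exactness: ∂M/∂y = -6x + 3 + 8xy and ∂N/∂x = -6x + 3 + 8xy; equal, so the equation is exact.
Integrate M with respect to x (treating y as constant): ∫M dx = -3x^2y + 3xy + 2x^2y^2 + h(y).
Differentiate w.r.t. y and set equal to N: all terms match, so h'(y) = 0 and h is a constant absorbed into C.
General solution: -3x^2y + 3xy + 2x^2y^2 = C.


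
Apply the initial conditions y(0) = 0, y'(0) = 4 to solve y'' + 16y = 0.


Characteristic roots of r² + 16 = 0 are ±4i, so y = C₁cos(4x) + C₂sin(4x).
Apply y(0) = 0: C₁ = 0. Differentiate and apply y'(0) = 4: 4·C₂ = 4, so C₂ = 1.
Particular solution: y = sin(4x).


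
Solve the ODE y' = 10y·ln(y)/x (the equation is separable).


Separate: dy/[y ln(y)] = 10 dx/x.
Substitute u = ln(y): du/u = 10 dx/x.
Integrate: ln|ln(y)| = 10ln|x| + C₀, hence ln(y) = C·x^10.


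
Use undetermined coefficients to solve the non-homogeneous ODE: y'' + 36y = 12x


Homogeneous: r² + 36 = 0 ⇒ r = ±6i, y_h = C₁cos(6x) + C₂sin(6x).
Polynomial forcing; try y_p = Ax + B. Then y_p'' + 36 y_p = 36(Ax + B) = 12x, so B = 0 and A = 1/3.
General solution: y = C₁cos(6x) + C₂sin(6x) + (1/3)x.


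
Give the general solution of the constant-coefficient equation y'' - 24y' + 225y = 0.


Characteristic equation: r² - 24r + 225 = 0.
Discriminant is negative; roots r = 12 ± 9i (complex conjugate pair).
General solution uses e^(α x)(C₁ cos(β x) + C₂ sin(β x)): y = e^(12x)(C₁cos(9x) + C₂sin(9x)).


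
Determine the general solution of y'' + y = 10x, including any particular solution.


Homogeneous: r² + 1 = 0 ⇒ r = ±1i, y_h = C₁cos(x) + C₂sin(x).
Polynomial forcing; try y_p = Ax + B. Then y_p'' + 1 y_p = 1(Ax + B) = 10x, so B = 0 and A = 10.
General solution: y = C₁cos(x) + C₂sin(x) + 10x.


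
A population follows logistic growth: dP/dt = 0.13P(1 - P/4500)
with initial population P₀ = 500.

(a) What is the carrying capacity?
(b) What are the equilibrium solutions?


Logistic ODE dP/dt = 0.13P(1 - P/4500) has equilibria where dP/dt = 0, i.e. P = 0 or P = 4500.
The coefficient (1 - P/K) = 0 when P = K, identifying K = 4500 as the carrying capacity.
(a) K = 4500; (b) equilibria P = 0 and P = 4500.


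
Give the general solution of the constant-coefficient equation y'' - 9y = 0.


Characteristic equation: r² - 9 = 0.
Factor: (r + 3)(r - 3) = 0 ⇒ r = -3, 3 (distinct real).
General solution: y = C₁e^(-3x) + C₂e^(3x).


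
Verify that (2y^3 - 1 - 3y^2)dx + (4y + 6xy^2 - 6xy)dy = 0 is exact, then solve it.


Check exactness: ∂M/∂y = 6y^2 - 6y and ∂N/∂x = 6y^2 - 6y; equal, so the equation is exact.
Integrate M with respect to x (treating y as constant): ∫M dx = 2xy^3 - x - 3xy^2 + h(y).
Differentiate w.r.t. y and set equal to N: the x-dependent terms already match, leaving h'(y) = 4y. Integrate: h(y) = 2y^2.
So F(x,y) = 2y^2 + 2xy^3 - x - 3xy^2.
General solution: 2y^2 + 2xy^3 - x - 3xy^2 = C.


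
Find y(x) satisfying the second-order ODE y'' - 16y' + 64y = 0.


Characteristic equation: r² - 16r + 64 = 0, i.e. (r - 8)² = 0.
Repeated root r = 8; include an x factor for the second linearly independent solution.
General solution: y = (C₁ + C₂x)e^(8x).


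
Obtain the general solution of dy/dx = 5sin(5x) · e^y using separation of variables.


Separate: e^(-y) dy = 5sin(5x) dx.
Integrate: -e^(-y) = -cos(5x) + C₀.
Rearrange: e^(-y) = cos(5x) + C.


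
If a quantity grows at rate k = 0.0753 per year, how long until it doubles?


Exponential growth: P(t) = P₀ e^(0.0753t). Set P(t)/P₀ = 2: e^(0.0753t) = 2.
Solve: t = ln(2)/0.0753 ≈ 9.21 years.


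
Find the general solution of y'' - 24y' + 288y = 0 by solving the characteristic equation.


Characteristic equation: r² - 24r + 288 = 0.
Discriminant is negative; roots r = 12 ± 12i (complex conjugate pair).
General solution uses e^(α x)(C₁ cos(β x) + C₂ sin(β x)): y = e^(12x)(C₁cos(12x) + C₂sin(12x)).


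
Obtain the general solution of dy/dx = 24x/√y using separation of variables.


Separate: √y dy = 24x dx.
Integrate: (2/3)y^(3/2) = 12x² + C.


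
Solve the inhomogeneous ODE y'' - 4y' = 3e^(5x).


Characteristic roots of r² - 4r = 0 are 0, 4.
y_h = C₁ + C₂e^(4x).
Forcing exponent 5 is not a characteristic root; try y_p = Ae^(5x).
Substitute: A·(25 + (-4)·5 + (0)) = A·5 = 3, so A = 3/5.
General solution: y = C₁ + C₂e^(4x) + (3/5)e^(5x).


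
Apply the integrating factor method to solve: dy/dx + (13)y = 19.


P(x) = 13, Q(x) = 19; integrating factor μ = e^(13x).
(μ y)' = 19e^(13x) ⇒ μ y = (19/13)e^(13x) + C.
Divide by μ: y = 19/13 + Ce^(-13x).


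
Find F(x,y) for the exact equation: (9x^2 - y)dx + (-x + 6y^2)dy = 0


Check exactness: ∂M/∂y = -1 and ∂N/∂x = -1; equal, so the equation is exact.
Integrate M with respect to x (treating y as constant): ∫M dx = 3x^3 - xy + h(y).
Differentiate w.r.t. y and set equal to N: the x-dependent terms already match, leaving h'(y) = 6y^2. Integrate: h(y) = 2y^3.
So F(x,y) = 3x^3 - xy + 2y^3.
General solution: 3x^3 - xy + 2y^3 = C.


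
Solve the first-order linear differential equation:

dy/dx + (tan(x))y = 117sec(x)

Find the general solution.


P(x) = tan(x) ⇒ μ = e^(∫tan(x)dx) = sec(x).
(sec(x) y)' = 117sec²(x) ⇒ sec(x) y = 117tan(x) + C.
Multiply by cos(x): y = 117sin(x) + C·cos(x).


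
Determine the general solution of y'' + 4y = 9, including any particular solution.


Homogeneous part: r² + 4 = 0 ⇒ r = ±2i, so y_h = C₁cos(2x) + C₂sin(2x).
Try constant y_p = A; plug in: 4A = 9 ⇒ A = 9/4.
General solution: y = C₁cos(2x) + C₂sin(2x) + 9/4.


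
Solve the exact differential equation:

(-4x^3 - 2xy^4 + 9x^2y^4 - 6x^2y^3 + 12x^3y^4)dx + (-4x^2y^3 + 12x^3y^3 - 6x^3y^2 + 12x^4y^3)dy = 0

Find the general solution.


Check exactness: ∂M/∂y = -8xy^3 + 36x^2y^3 - 18x^2y^2 + 48x^3y^3 and ∂N/∂x = -8xy^3 + 36x^2y^3 - 18x^2y^2 + 48x^3y^3; equal, so the equation is exact.
Integrate M with respect to x (treating y as constant): ∫M dx = -x^4 - x^2y^4 + 3x^3y^4 - 2x^3y^3 + 3x^4y^4 + h(y).
Differentiate w.r.t. y and set equal to N: all terms match, so h'(y) = 0 and h is a constant absorbed into C.
General solution: -x^4 - x^2y^4 + 3x^3y^4 - 2x^3y^3 + 3x^4y^4 = C.


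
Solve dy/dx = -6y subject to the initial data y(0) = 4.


General solution of y' = -6y is y = Ce^(-6x).
Apply y(0) = 4: C = 4.
Particular solution: y = 4e^(-6x).


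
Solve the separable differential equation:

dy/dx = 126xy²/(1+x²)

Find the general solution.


Separate: dy/y² = 126x/(1+x²) dx.
Integrate LHS: ∫ dy/y² = -1/y.
Integrate RHS via u = 1+x²: 63ln(1+x²) + C.
Result: -1/y = 63ln(1+x²) + C.


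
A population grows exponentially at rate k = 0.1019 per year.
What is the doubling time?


Exponential growth: P(t) = P₀ e^(0.1019t). Set P(t)/P₀ = 2: e^(0.1019t) = 2.
Solve: t = ln(2)/0.1019 ≈ 6.80 years.


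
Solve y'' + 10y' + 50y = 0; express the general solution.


Characteristic equation: r² + 10r + 50 = 0.
Discriminant is negative; roots r = -5 ± 5i (complex conjugate pair).
General solution uses e^(α x)(C₁ cos(β x) + C₂ sin(β x)): y = e^(-5x)(C₁cos(5x) + C₂sin(5x)).


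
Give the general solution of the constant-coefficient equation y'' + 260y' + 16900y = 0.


Characteristic equation: r² + 260r + 16900 = 0, i.e. (r + 130)² = 0.
Repeated root r = -130; include an x factor for the second linearly independent solution.
General solution: y = (C₁ + C₂x)e^(-130x).


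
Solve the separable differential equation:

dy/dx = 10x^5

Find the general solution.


Integrate both sides with respect to x: y = ∫ 10x^5 dx = (5/3)x^6 + C.


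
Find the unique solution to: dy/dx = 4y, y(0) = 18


General solution of y' = 4y is y = Ce^(4x).
Apply y(0) = 18: C = 18.
Particular solution: y = 18e^(4x).


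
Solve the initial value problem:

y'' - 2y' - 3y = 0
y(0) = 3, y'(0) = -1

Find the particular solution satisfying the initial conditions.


Characteristic roots of r² - 2r - 3 = 0 are 3, -1.
General solution y = c₁ e^(3x) + c₂ e^(-x).
Apply y(0) = 3: c₁ + c₂ = 3. Apply y'(0) = -1: 3 c₁ - 1 c₂ = -1.
Solve: c₁ = 1/2, c₂ = 5/2.
Particular solution: y = (1/2)e^(3x) + (5/2)e^(-x).


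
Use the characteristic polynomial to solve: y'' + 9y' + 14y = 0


Characteristic equation: r² + 9r + 14 = 0.
Factor: (r + 7)(r + 2) = 0 ⇒ r = -7, -2 (distinct real).
General solution: y = C₁e^(-7x) + C₂e^(-2x).


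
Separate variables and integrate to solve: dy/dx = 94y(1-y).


Separate: dy/[y(1-y)] = 94 dx.
Partial fractions: 1/[y(1-y)] = 1/y + 1/(1-y).
Integrate: ln|y/(1-y)| = 94x + C₀.
Solve for y: y = 1/(1 + Ce^(-94x)).


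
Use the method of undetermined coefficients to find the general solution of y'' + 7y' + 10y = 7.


Characteristic roots of r² + 7r + 10 = 0 are -2, -5.
y_h = C₁e^(-2x) + C₂e^(-5x).
Constant forcing; try y_p = A. Then 10A = 7 ⇒ A = 7/10.
General solution: y = C₁e^(-2x) + C₂e^(-5x) + 7/10.


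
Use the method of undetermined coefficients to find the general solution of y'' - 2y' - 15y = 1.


Characteristic roots of r² - 2r - 15 = 0 are 5, -3.
y_h = C₁e^(5x) + C₂e^(-3x).
Forcing exponent 0 is not a characteristic root; try y_p = A.
Substitute: A·(0 + (-2)·0 + (-15)) = A·-15 = 1, so A = -1/15.
General solution: y = C₁e^(5x) + C₂e^(-3x) - 1/15.


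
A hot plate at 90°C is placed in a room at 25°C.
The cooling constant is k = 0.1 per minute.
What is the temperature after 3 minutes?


Newton's law: dT/dt = -k(T - T_a) has solution T(t) = T_a + (T₀ - T_a)e^(-kt).
Plug in T_a = 25, T₀ = 90, k = 0.1, t = 3: T(3) = 25 + (65)e^(-0.30) ≈ 73.2°C.


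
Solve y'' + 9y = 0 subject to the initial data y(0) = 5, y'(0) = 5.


Characteristic roots of r² + 9 = 0 are ±3i, so y = C₁cos(3x) + C₂sin(3x).
Apply y(0) = 5: C₁ = 5. Differentiate and apply y'(0) = 5: 3·C₂ = 5, so C₂ = 5/3.
Particular solution: y = 5cos(3x) + (5/3)sin(3x).


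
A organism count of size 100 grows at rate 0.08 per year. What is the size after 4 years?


The ODE dP/dt = 0.08P has solution P(t) = P(0)e^(0.08t).
Substitute P(0) = 100 and t = 4: P(4) = 100 e^(0.32) ≈ 138.


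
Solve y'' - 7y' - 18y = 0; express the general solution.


Characteristic equation: r² - 7r - 18 = 0.
Factor: (r + 2)(r - 9) = 0 ⇒ r = -2, 9 (distinct real).
General solution: y = C₁e^(-2x) + C₂e^(9x).


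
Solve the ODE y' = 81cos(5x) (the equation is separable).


g(y) = 1, so integrate directly: y = ∫ 81cos(5x) dx = (81/5)sin(5x) + C.


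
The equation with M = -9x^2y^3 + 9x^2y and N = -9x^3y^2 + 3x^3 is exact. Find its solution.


Check exactness: ∂M/∂y = -27x^2y^2 + 9x^2 and ∂N/∂x = -27x^2y^2 + 9x^2; equal, so the equation is exact.
Integrate M with respect to x (treating y as constant): ∫M dx = -3x^3y^3 + 3x^3y + h(y).
Differentiate w.r.t. y and set equal to N: all terms match, so h'(y) = 0 and h is a constant absorbed into C.
General solution: -3x^3y^3 + 3x^3y = C.


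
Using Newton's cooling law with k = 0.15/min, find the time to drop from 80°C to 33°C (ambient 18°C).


From T(t) = T_a + (T₀ - T_a)e^(-kt), set T(t) = 33:
(33 - 18) / (80 - 18) = e^(-0.15t), so t = -ln(0.242)/0.15 ≈ 9.5 minutes.


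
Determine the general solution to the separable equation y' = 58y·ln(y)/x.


Separate: dy/[y ln(y)] = 58 dx/x.
Substitute u = ln(y): du/u = 58 dx/x.
Integrate: ln|ln(y)| = 58ln|x| + C₀, hence ln(y) = C·x^58.


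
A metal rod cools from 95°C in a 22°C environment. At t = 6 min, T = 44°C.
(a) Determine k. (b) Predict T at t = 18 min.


Newton's law: T(t) = T_a + (T₀ - T_a)e^(-kt).
(a) Use T(6) = 44: (44 - 22)/(95 - 22) = e^(-k·6), so k = -ln(0.301)/6 ≈ 0.1999.
(b) Apply k to t = 18: T(18) = 22 + (73)e^(-3.598) ≈ 24.0°C.


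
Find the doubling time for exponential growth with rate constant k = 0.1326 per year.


Exponential growth: P(t) = P₀ e^(0.1326t). Set P(t)/P₀ = 2: e^(0.1326t) = 2.
Solve: t = ln(2)/0.1326 ≈ 5.23 years.


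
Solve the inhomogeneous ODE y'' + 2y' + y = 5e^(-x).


Characteristic polynomial (r + 1)² = 0; repeated root r = -1.
y_h = (C₁ + C₂x)e^(-x). Forcing matches the repeated root (resonance), so try y_p = Ax² e^(-x).
Substitute and solve for A: 2A = 5, so A = 5/2.
General solution: y = (C₁ + C₂x + (5/2)x²)e^(-x).


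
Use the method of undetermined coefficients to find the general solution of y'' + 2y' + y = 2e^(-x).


Characteristic polynomial (r + 1)² = 0; repeated root r = -1.
y_h = (C₁ + C₂x)e^(-x). Forcing matches the repeated root (resonance), so try y_p = Ax² e^(-x).
Substitute and solve for A: 2A = 2, so A = 1.
General solution: y = (C₁ + C₂x + x²)e^(-x).


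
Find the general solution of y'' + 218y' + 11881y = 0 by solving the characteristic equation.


Characteristic equation: r² + 218r + 11881 = 0, i.e. (r + 109)² = 0.
Repeated root r = -109; include an x factor for the second linearly independent solution.
General solution: y = (C₁ + C₂x)e^(-109x).


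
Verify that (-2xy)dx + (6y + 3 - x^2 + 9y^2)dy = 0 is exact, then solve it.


Check exactness: ∂M/∂y = -2x and ∂N/∂x = -2x; equal, so the equation is exact.
Integrate M with respect to x (treating y as constant): ∫M dx = -x^2y + h(y).
Differentiate w.r.t. y and set equal to N: the x-dependent terms already match, leaving h'(y) = 6y + 3 + 9y^2. Integrate: h(y) = 3y^2 + 3y + 3y^3.
So F(x,y) = 3y^2 + 3y - x^2y + 3y^3.
General solution: 3y^2 + 3y - x^2y + 3y^3 = C.


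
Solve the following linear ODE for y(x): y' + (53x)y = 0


P(x) = 53x ⇒ μ = e^((53/2)x²).
Q(x) = 0 so μ y is constant: y = Ce^(-(53/2)x²).


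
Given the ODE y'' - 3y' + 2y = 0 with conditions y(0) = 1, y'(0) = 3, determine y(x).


Characteristic roots of r² - 3r + 2 = 0 are 2, 1.
General solution y = c₁ e^(2x) + c₂ e^(x).
Apply y(0) = 1: c₁ + c₂ = 1. Apply y'(0) = 3: 2 c₁ + 1 c₂ = 3.
Solve: c₁ = 2, c₂ = -1.
Particular solution: y = 2e^(2x) - e^(x).


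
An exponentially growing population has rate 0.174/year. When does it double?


Exponential growth: P(t) = P₀ e^(0.174t). Set P(t)/P₀ = 2: e^(0.174t) = 2.
Solve: t = ln(2)/0.174 ≈ 3.98 years.


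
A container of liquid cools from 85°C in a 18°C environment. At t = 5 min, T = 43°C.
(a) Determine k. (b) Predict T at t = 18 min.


Newton's law: T(t) = T_a + (T₀ - T_a)e^(-kt).
(a) Use T(5) = 43: (43 - 18)/(85 - 18) = e^(-k·5), so k = -ln(0.373)/5 ≈ 0.1972.
(b) Apply k to t = 18: T(18) = 18 + (67)e^(-3.549) ≈ 19.9°C.


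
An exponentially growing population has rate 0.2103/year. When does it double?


Exponential growth: P(t) = P₀ e^(0.2103t). Set P(t)/P₀ = 2: e^(0.2103t) = 2.
Solve: t = ln(2)/0.2103 ≈ 3.30 years.


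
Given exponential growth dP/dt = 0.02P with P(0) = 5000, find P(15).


The ODE dP/dt = 0.02P has solution P(t) = P(0)e^(0.02t).
Substitute P(0) = 5000 and t = 15: P(15) = 5000 e^(0.30) ≈ 6749.


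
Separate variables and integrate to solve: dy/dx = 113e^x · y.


Separate variables: dy/y = 113e^x dx.
Integrate: ln|y| = 113e^x + C₀.
Exponentiate: y = Ce^(113e^x).


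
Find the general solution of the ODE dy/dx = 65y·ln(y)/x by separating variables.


Separate: dy/[y ln(y)] = 65 dx/x.
Substitute u = ln(y): du/u = 65 dx/x.
Integrate: ln|ln(y)| = 65ln|x| + C₀, hence ln(y) = C·x^65.


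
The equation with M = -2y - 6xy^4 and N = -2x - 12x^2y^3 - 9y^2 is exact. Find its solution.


Check exactness: ∂M/∂y = -2 - 24xy^3 and ∂N/∂x = -2 - 24xy^3; equal, so the equation is exact.
Integrate M with respect to x (treating y as constant): ∫M dx = -2xy - 3x^2y^4 + h(y).
Differentiate w.r.t. y and set equal to N: the x-dependent terms already match, leaving h'(y) = -9y^2. Integrate: h(y) = -3y^3.
So F(x,y) = -2xy - 3x^2y^4 - 3y^3.
General solution: -2xy - 3x^2y^4 - 3y^3 = C.


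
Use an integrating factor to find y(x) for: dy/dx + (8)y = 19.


P(x) = 8, Q(x) = 19; integrating factor μ = e^(8x).
(μ y)' = 19e^(8x) ⇒ μ y = (19/8)e^(8x) + C.
Divide by μ: y = 19/8 + Ce^(-8x).


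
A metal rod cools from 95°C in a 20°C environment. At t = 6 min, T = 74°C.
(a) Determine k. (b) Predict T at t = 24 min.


Newton's law: T(t) = T_a + (T₀ - T_a)e^(-kt).
(a) Use T(6) = 74: (74 - 20)/(95 - 20) = e^(-k·6), so k = -ln(0.720)/6 ≈ 0.0548.
(b) Apply k to t = 24: T(24) = 20 + (75)e^(-1.314) ≈ 40.2°C.


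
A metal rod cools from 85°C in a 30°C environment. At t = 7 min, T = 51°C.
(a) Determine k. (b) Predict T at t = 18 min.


Newton's law: T(t) = T_a + (T₀ - T_a)e^(-kt).
(a) Use T(7) = 51: (51 - 30)/(85 - 30) = e^(-k·7), so k = -ln(0.382)/7 ≈ 0.1375.
(b) Apply k to t = 18: T(18) = 30 + (55)e^(-2.476) ≈ 34.6°C.


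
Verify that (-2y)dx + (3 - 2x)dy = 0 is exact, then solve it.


Check exactness: ∂M/∂y = -2 and ∂N/∂x = -2; equal, so the equation is exact.
Integrate M with respect to x (treating y as constant): ∫M dx = -2xy + h(y).
Differentiate w.r.t. y and set equal to N: the x-dependent terms already match, leaving h'(y) = 3. Integrate: h(y) = 3y.
So F(x,y) = 3y - 2xy.
General solution: 3y - 2xy = C.


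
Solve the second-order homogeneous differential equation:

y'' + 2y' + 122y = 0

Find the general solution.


Characteristic equation: r² + 2r + 122 = 0.
Discriminant is negative; roots r = -1 ± 11i (complex conjugate pair).
General solution uses e^(α x)(C₁ cos(β x) + C₂ sin(β x)): y = e^(-x)(C₁cos(11x) + C₂sin(11x)).


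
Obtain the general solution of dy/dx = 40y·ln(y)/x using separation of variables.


Separate: dy/[y ln(y)] = 40 dx/x.
Substitute u = ln(y): du/u = 40 dx/x.
Integrate: ln|ln(y)| = 40ln|x| + C₀, hence ln(y) = C·x^40.


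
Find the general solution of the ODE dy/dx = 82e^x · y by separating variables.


Separate variables: dy/y = 82e^x dx.
Integrate: ln|y| = 82e^x + C₀.
Exponentiate: y = Ce^(82e^x).


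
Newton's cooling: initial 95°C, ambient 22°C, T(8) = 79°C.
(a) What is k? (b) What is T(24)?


Newton's law: T(t) = T_a + (T₀ - T_a)e^(-kt).
(a) Use T(8) = 79: (79 - 22)/(95 - 22) = e^(-k·8), so k = -ln(0.781)/8 ≈ 0.0309.
(b) Apply k to t = 24: T(24) = 22 + (73)e^(-0.742) ≈ 56.8°C.


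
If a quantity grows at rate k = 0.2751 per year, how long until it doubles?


Exponential growth: P(t) = P₀ e^(0.2751t). Set P(t)/P₀ = 2: e^(0.2751t) = 2.
Solve: t = ln(2)/0.2751 ≈ 2.52 years.


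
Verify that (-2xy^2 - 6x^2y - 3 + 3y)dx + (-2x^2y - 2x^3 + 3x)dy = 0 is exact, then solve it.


Check exactness: ∂M/∂y = -4xy - 6x^2 + 3 and ∂N/∂x = -4xy - 6x^2 + 3; equal, so the equation is exact.
Integrate M with respect to x (treating y as constant): ∫M dx = -x^2y^2 - 2x^3y - 3x + 3xy + h(y).
Differentiate w.r.t. y and set equal to N: all terms match, so h'(y) = 0 and h is a constant absorbed into C.
General solution: -x^2y^2 - 2x^3y - 3x + 3xy = C.


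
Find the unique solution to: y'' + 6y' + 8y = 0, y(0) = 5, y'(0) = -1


Characteristic roots of r² + 6r + 8 = 0 are -4, -2.
General solution y = c₁ e^(-4x) + c₂ e^(-2x).
Apply y(0) = 5: c₁ + c₂ = 5. Apply y'(0) = -1: -4 c₁ - 2 c₂ = -1.
Solve: c₁ = -9/2, c₂ = 19/2.
Particular solution: y = -(9/2)e^(-4x) + (19/2)e^(-2x).


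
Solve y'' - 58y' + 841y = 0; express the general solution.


Characteristic equation: r² - 58r + 841 = 0, i.e. (r - 29)² = 0.
Repeated root r = 29; include an x factor for the second linearly independent solution.
General solution: y = (C₁ + C₂x)e^(29x).


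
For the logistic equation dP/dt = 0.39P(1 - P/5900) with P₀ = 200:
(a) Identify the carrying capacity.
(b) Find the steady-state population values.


Logistic ODE dP/dt = 0.39P(1 - P/5900) has equilibria where dP/dt = 0, i.e. P = 0 or P = 5900.
The coefficient (1 - P/K) = 0 when P = K, identifying K = 5900 as the carrying capacity.
(a) K = 5900; (b) equilibria P = 0 and P = 5900.


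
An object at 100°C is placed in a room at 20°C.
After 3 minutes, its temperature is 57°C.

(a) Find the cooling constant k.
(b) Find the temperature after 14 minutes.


Newton's law: T(t) = T_a + (T₀ - T_a)e^(-kt).
(a) Use T(3) = 57: (57 - 20)/(100 - 20) = e^(-k·3), so k = -ln(0.463)/3 ≈ 0.2570.
(b) Apply k to t = 14: T(14) = 20 + (80)e^(-3.599) ≈ 22.2°C.


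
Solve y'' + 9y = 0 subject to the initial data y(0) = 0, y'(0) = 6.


Characteristic roots of r² + 9 = 0 are ±3i, so y = C₁cos(3x) + C₂sin(3x).
Apply y(0) = 0: C₁ = 0. Differentiate and apply y'(0) = 6: 3·C₂ = 6, so C₂ = 2.
Particular solution: y = 2sin(3x).


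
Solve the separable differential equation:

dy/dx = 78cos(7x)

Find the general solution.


g(y) = 1, so integrate directly: y = ∫ 78cos(7x) dx = (78/7)sin(7x) + C.


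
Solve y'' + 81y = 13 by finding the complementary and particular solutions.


Homogeneous part: r² + 81 = 0 ⇒ r = ±9i, so y_h = C₁cos(9x) + C₂sin(9x).
Try constant y_p = A; plug in: 81A = 13 ⇒ A = 13/81.
General solution: y = C₁cos(9x) + C₂sin(9x) + 13/81.


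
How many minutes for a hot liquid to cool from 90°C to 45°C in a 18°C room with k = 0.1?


From T(t) = T_a + (T₀ - T_a)e^(-kt), set T(t) = 45:
(45 - 18) / (90 - 18) = e^(-0.1t), so t = -ln(0.375)/0.1 ≈ 9.8 minutes.


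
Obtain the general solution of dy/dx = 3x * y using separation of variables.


Separate variables: dy/y = 3x dx.
Integrate: ln|y| = (3/2)x^2 + C₀.
Exponentiate: y = Ce^((3/2)x^2).


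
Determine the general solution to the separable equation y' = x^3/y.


Separate variables: y dy = x^3 dx.
Integrate both sides: y²/2 = (1/4)x^4 + C₀.
Multiply by 2: y² = (1/2)x^4 + C.


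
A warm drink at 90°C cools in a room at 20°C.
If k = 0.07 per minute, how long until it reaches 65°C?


From T(t) = T_a + (T₀ - T_a)e^(-kt), set T(t) = 65:
(65 - 20) / (90 - 20) = e^(-0.07t), so t = -ln(0.643)/0.07 ≈ 6.3 minutes.


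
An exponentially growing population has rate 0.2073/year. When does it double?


Exponential growth: P(t) = P₀ e^(0.2073t). Set P(t)/P₀ = 2: e^(0.2073t) = 2.
Solve: t = ln(2)/0.2073 ≈ 3.34 years.


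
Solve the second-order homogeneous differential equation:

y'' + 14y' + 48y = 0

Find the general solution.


Characteristic equation: r² + 14r + 48 = 0.
Factor: (r + 8)(r + 6) = 0 ⇒ r = -8, -6 (distinct real).
General solution: y = C₁e^(-8x) + C₂e^(-6x).


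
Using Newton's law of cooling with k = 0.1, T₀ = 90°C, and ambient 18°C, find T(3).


Newton's law: dT/dt = -k(T - T_a) has solution T(t) = T_a + (T₀ - T_a)e^(-kt).
Plug in T_a = 18, T₀ = 90, k = 0.1, t = 3: T(3) = 18 + (72)e^(-0.30) ≈ 71.3°C.


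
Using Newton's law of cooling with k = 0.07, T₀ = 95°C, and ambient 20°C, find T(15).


Newton's law: dT/dt = -k(T - T_a) has solution T(t) = T_a + (T₀ - T_a)e^(-kt).
Plug in T_a = 20, T₀ = 95, k = 0.07, t = 15: T(15) = 20 + (75)e^(-1.05) ≈ 46.2°C.


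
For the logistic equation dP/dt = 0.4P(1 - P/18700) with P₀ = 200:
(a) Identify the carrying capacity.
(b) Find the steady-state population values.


Logistic ODE dP/dt = 0.4P(1 - P/18700) has equilibria where dP/dt = 0, i.e. P = 0 or P = 18700.
The coefficient (1 - P/K) = 0 when P = K, identifying K = 18700 as the carrying capacity.
(a) K = 18700; (b) equilibria P = 0 and P = 18700.


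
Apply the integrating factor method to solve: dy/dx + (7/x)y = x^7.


P(x) = 7/x ⇒ μ = x^7.
(x^7 y)' = x^7·x^7 = x^14.
Integrate: x^7 y = x^15/(15) + C.
Solve for y: y = (1/15)x^8 + C/x^7.


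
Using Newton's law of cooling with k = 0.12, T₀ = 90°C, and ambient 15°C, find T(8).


Newton's law: dT/dt = -k(T - T_a) has solution T(t) = T_a + (T₀ - T_a)e^(-kt).
Plug in T_a = 15, T₀ = 90, k = 0.12, t = 8: T(8) = 15 + (75)e^(-0.96) ≈ 43.7°C.


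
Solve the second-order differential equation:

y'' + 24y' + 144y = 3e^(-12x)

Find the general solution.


Characteristic polynomial (r + 12)² = 0; repeated root r = -12.
y_h = (C₁ + C₂x)e^(-12x). Forcing matches the repeated root (resonance), so try y_p = Ax² e^(-12x).
Substitute and solve for A: 2A = 3, so A = 3/2.
General solution: y = (C₁ + C₂x + (3/2)x²)e^(-12x).


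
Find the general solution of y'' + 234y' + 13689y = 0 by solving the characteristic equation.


Characteristic equation: r² + 234r + 13689 = 0, i.e. (r + 117)² = 0.
Repeated root r = -117; include an x factor for the second linearly independent solution.
General solution: y = (C₁ + C₂x)e^(-117x).


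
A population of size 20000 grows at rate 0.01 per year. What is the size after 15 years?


The ODE dP/dt = 0.01P has solution P(t) = P(0)e^(0.01t).
Substitute P(0) = 20000 and t = 15: P(15) = 20000 e^(0.15) ≈ 23237.


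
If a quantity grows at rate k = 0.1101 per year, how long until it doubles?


Exponential growth: P(t) = P₀ e^(0.1101t). Set P(t)/P₀ = 2: e^(0.1101t) = 2.
Solve: t = ln(2)/0.1101 ≈ 6.30 years.


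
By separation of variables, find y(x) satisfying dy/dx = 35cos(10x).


g(y) = 1, so integrate directly: y = ∫ 35cos(10x) dx = (7/2)sin(10x) + C.


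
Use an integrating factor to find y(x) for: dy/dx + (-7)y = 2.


P(x) = -7 ⇒ μ = e^(-7x).
(μ y)' = 2e^(-7x) ⇒ μ y = -(2/7)e^(-7x) + C.
Divide by μ: y = -2/7 + Ce^(7x).


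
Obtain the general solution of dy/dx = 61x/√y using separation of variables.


Separate: √y dy = 61x dx.
Integrate: (2/3)y^(3/2) = (61/2)x² + C.


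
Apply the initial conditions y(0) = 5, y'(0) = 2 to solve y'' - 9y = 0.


Characteristic roots of r² - 9 = 0 are -3, 3.
General solution y = c₁ e^(-3x) + c₂ e^(3x).
Apply y(0) = 5: c₁ + c₂ = 5. Apply y'(0) = 2: -3 c₁ + 3 c₂ = 2.
Solve: c₁ = 13/6, c₂ = 17/6.
Particular solution: y = (13/6)e^(-3x) + (17/6)e^(3x).


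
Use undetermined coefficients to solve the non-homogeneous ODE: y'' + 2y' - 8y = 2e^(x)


Characteristic roots of r² + 2r - 8 = 0 are 2, -4.
y_h = C₁e^(2x) + C₂e^(-4x).
Forcing exponent 1 is not a characteristic root; try y_p = Ae^(x).
Substitute: A·(1 + (2)·1 + (-8)) = A·-5 = 2, so A = -2/5.
General solution: y = C₁e^(2x) + C₂e^(-4x) - (2/5)e^(x).


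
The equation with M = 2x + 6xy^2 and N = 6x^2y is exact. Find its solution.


Check exactness: ∂M/∂y = 12xy and ∂N/∂x = 12xy; equal, so the equation is exact.
Integrate M with respect to x (treating y as constant): ∫M dx = x^2 + 3x^2y^2 + h(y).
Differentiate w.r.t. y and set equal to N: all terms match, so h'(y) = 0 and h is a constant absorbed into C.
General solution: x^2 + 3x^2y^2 = C.


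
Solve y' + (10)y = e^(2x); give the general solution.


P(x) = 10 ⇒ μ = e^(10x).
(μ y)' = e^(12x) ⇒ μ y = e^(12x)/12 + C.
Divide by μ: y = (1/12)e^(2x) + Ce^(-10x).


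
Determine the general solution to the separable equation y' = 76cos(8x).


g(y) = 1, so integrate directly: y = ∫ 76cos(8x) dx = (19/2)sin(8x) + C.


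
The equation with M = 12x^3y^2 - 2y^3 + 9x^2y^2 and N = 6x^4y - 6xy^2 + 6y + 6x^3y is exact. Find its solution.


Check exactness: ∂M/∂y = 24x^3y - 6y^2 + 18x^2y and ∂N/∂x = 24x^3y - 6y^2 + 18x^2y; equal, so the equation is exact.
Integrate M with respect to x (treating y as constant): ∫M dx = 3x^4y^2 - 2xy^3 + 3x^3y^2 + h(y).
Differentiate w.r.t. y and set equal to N: the x-dependent terms already match, leaving h'(y) = 6y. Integrate: h(y) = 3y^2.
So F(x,y) = 3x^4y^2 - 2xy^3 + 3y^2 + 3x^3y^2.
General solution: 3x^4y^2 - 2xy^3 + 3y^2 + 3x^3y^2 = C.


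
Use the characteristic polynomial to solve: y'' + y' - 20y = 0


Characteristic equation: r² + r - 20 = 0.
Factor: (r - 4)(r + 5) = 0 ⇒ r = 4, -5 (distinct real).
General solution: y = C₁e^(4x) + C₂e^(-5x).


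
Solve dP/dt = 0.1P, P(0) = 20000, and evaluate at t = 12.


The ODE dP/dt = 0.1P has solution P(t) = P(0)e^(0.1t).
Substitute P(0) = 20000 and t = 12: P(12) = 20000 e^(1.20) ≈ 66402.


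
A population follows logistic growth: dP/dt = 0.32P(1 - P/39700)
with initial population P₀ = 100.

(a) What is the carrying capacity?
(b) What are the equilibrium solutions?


Logistic ODE dP/dt = 0.32P(1 - P/39700) has equilibria where dP/dt = 0, i.e. P = 0 or P = 39700.
The coefficient (1 - P/K) = 0 when P = K, identifying K = 39700 as the carrying capacity.
(a) K = 39700; (b) equilibria P = 0 and P = 39700.


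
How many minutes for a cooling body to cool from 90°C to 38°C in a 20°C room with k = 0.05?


From T(t) = T_a + (T₀ - T_a)e^(-kt), set T(t) = 38:
(38 - 20) / (90 - 20) = e^(-0.05t), so t = -ln(0.257)/0.05 ≈ 27.2 minutes.


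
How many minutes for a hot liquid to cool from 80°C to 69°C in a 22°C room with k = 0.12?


From T(t) = T_a + (T₀ - T_a)e^(-kt), set T(t) = 69:
(69 - 22) / (80 - 22) = e^(-0.12t), so t = -ln(0.810)/0.12 ≈ 1.8 minutes.


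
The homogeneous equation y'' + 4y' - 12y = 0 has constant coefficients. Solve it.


Characteristic equation: r² + 4r - 12 = 0.
Factor: (r - 2)(r + 6) = 0 ⇒ r = 2, -6 (distinct real).
General solution: y = C₁e^(2x) + C₂e^(-6x).
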